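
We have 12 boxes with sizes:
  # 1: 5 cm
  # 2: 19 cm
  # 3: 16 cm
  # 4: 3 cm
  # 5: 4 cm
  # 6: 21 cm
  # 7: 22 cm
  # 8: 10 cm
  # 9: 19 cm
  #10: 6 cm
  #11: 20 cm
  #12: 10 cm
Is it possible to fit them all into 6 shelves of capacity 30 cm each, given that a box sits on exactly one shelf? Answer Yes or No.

Yes

A valid assignment using 6 shelves:
  shelf 1: 22 + 6 = 28
  shelf 2: 21 + 5 + 4 = 30
  shelf 3: 20 + 10 = 30
  shelf 4: 19 + 10 = 29
  shelf 5: 19 + 3 = 22
  shelf 6: 16 = 16
Every load is within 30 cm, so 6 shelves suffice.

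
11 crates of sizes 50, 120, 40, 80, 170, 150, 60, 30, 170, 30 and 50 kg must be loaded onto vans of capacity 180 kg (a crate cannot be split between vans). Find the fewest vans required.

Total = 170 + 170 + 150 + 120 + 80 + 60 + 50 + 50 + 40 + 30 + 30 = 950 kg.
Lower bound: ⌈950/180⌉ = 6 vans.
A packing using 6 vans:
  van 1: 170 = 170
  van 2: 170 = 170
  van 3: 150 + 30 = 180
  van 4: 120 + 60 = 180
  van 5: 80 + 50 + 50 = 180
  van 6: 40 + 30 = 70
This matches the lower bound, so 6 is optimal.

6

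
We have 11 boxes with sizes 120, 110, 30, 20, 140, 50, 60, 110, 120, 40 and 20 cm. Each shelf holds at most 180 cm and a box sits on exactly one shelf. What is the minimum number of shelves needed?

5

Total = 140 + 120 + 120 + 110 + 110 + 60 + 50 + 40 + 30 + 20 + 20 = 820 cm.
Lower bound: ⌈820/180⌉ = 5 shelves.
A packing using 5 shelves:
  shelf 1: 140 + 40 = 180
  shelf 2: 120 + 60 = 180
  shelf 3: 120 + 50 = 170
  shelf 4: 110 + 30 + 20 + 20 = 180
  shelf 5: 110 = 110
This matches the lower bound, so 5 is optimal.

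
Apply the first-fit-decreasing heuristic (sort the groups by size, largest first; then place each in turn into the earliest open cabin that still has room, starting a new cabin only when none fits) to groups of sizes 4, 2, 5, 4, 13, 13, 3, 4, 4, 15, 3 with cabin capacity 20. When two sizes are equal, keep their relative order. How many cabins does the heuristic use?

Sorted descending: 15, 13, 13, 5, 4, 4, 4, 4, 3, 3, 2.
  15 → cabin 1 (new)  [load 15/20]
  13 → cabin 2 (new)  [load 13/20]
  13 → cabin 3 (new)  [load 13/20]
  5 → cabin 1  [load 20/20]
  4 → cabin 2  [load 17/20]
  4 → cabin 3  [load 17/20]
  4 → cabin 4 (new)  [load 4/20]
  4 → cabin 4  [load 8/20]
  3 → cabin 2  [load 20/20]
  3 → cabin 3  [load 20/20]
  2 → cabin 4  [load 10/20]
4 cabins opened.

4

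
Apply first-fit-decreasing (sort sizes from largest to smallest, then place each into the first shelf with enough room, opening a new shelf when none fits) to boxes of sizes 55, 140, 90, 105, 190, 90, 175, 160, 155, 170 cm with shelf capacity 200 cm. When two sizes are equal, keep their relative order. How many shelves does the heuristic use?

Sorted descending: 190, 175, 170, 160, 155, 140, 105, 90, 90, 55.
  190 → shelf 1 (new)  [load 190/200]
  175 → shelf 2 (new)  [load 175/200]
  170 → shelf 3 (new)  [load 170/200]
  160 → shelf 4 (new)  [load 160/200]
  155 → shelf 5 (new)  [load 155/200]
  140 → shelf 6 (new)  [load 140/200]
  105 → shelf 7 (new)  [load 105/200]
  90 → shelf 7  [load 195/200]
  90 → shelf 8 (new)  [load 90/200]
  55 → shelf 6  [load 195/200]
8 shelves opened.

8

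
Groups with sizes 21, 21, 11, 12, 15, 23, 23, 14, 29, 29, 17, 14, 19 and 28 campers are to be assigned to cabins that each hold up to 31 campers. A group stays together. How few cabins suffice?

Total = 29 + 29 + 28 + 23 + 23 + 21 + 21 + 19 + 17 + 15 + 14 + 14 + 12 + 11 = 276 campers.
Lower bound: ⌈276/31⌉ = 9 cabins.
A packing using 11 cabins:
  cabin 1: 29 = 29
  cabin 2: 29 = 29
  cabin 3: 28 = 28
  cabin 4: 23 = 23
  cabin 5: 23 = 23
  cabin 6: 21 = 21
  cabin 7: 21 = 21
  cabin 8: 19 + 12 = 31
  cabin 9: 17 + 14 = 31
  cabin 10: 15 + 14 = 29
  cabin 11: 11 = 11
No arrangement into 10 cabins stays within capacity, so 11 is optimal.

11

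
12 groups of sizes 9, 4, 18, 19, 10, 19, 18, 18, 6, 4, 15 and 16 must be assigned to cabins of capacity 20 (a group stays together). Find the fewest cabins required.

Total = 19 + 19 + 18 + 18 + 18 + 16 + 15 + 10 + 9 + 6 + 4 + 4 = 156.
Lower bound: ⌈156/20⌉ = 8 cabins.
A packing using 9 cabins:
  cabin 1: 19 = 19
  cabin 2: 19 = 19
  cabin 3: 18 = 18
  cabin 4: 18 = 18
  cabin 5: 18 = 18
  cabin 6: 16 + 4 = 20
  cabin 7: 15 + 4 = 19
  cabin 8: 10 + 9 = 19
  cabin 9: 6 = 6
No arrangement into 8 cabins stays within capacity, so 9 is optimal.

9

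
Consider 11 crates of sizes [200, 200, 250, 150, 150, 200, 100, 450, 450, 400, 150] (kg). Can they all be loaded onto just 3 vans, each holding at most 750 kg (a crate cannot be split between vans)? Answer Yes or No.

Total = 2700 kg; ⌈2700/750⌉ = 4.
At least 4 vans are required, but only 3 are allowed.

No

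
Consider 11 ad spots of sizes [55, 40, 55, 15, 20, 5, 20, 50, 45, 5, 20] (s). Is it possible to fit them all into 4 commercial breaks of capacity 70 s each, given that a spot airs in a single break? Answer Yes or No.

No

Total = 330 s; ⌈330/70⌉ = 5.
At least 5 commercial breaks are required, but only 4 are allowed.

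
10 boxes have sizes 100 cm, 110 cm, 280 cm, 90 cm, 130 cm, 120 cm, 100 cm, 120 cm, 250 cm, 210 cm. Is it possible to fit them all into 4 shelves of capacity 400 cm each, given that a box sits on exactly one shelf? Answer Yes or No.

A valid assignment using 4 shelves:
  shelf 1: 280 + 120 = 400
  shelf 2: 250 + 130 = 380
  shelf 3: 210 + 120 = 330
  shelf 4: 110 + 100 + 100 + 90 = 400
Every load is within 400 cm, so 4 shelves suffice.

Yes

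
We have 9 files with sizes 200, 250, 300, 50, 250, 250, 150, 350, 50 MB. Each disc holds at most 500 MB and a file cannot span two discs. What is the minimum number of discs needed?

Total = 350 + 300 + 250 + 250 + 250 + 200 + 150 + 50 + 50 = 1850 MB.
Lower bound: ⌈1850/500⌉ = 4 discs.
A packing using 4 discs:
  disc 1: 350 + 150 = 500
  disc 2: 300 + 200 = 500
  disc 3: 250 + 250 = 500
  disc 4: 250 + 50 + 50 = 350
This matches the lower bound, so 4 is optimal.

4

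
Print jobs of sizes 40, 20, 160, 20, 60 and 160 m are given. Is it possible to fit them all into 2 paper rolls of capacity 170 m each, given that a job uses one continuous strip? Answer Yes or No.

No

Total = 460 m; ⌈460/170⌉ = 3.
At least 3 paper rolls are required, but only 2 are allowed.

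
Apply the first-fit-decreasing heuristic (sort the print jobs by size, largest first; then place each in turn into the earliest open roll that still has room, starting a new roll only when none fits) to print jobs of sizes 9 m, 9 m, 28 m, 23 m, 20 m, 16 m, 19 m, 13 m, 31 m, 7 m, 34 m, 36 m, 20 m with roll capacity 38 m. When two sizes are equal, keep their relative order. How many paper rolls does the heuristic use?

8

Sorted descending: 36, 34, 31, 28, 23, 20, 20, 19, 16, 13, 9, 9, 7.
  36 → roll 1 (new)  [load 36/38]
  34 → roll 2 (new)  [load 34/38]
  31 → roll 3 (new)  [load 31/38]
  28 → roll 4 (new)  [load 28/38]
  23 → roll 5 (new)  [load 23/38]
  20 → roll 6 (new)  [load 20/38]
  20 → roll 7 (new)  [load 20/38]
  19 → roll 8 (new)  [load 19/38]
  16 → roll 6  [load 36/38]
  13 → roll 5  [load 36/38]
  9 → roll 4  [load 37/38]
  9 → roll 7  [load 29/38]
  7 → roll 3  [load 38/38]
8 paper rolls opened.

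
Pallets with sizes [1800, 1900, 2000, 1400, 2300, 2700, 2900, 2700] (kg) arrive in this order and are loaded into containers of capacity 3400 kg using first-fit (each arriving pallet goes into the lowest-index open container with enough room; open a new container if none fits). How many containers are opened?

7

  1800 → container 1 (new)  [load 1800/3400]
  1900 → container 2 (new)  [load 1900/3400]
  2000 → container 3 (new)  [load 2000/3400]
  1400 → container 1  [load 3200/3400]
  2300 → container 4 (new)  [load 2300/3400]
  2700 → container 5 (new)  [load 2700/3400]
  2900 → container 6 (new)  [load 2900/3400]
  2700 → container 7 (new)  [load 2700/3400]
7 containers opened.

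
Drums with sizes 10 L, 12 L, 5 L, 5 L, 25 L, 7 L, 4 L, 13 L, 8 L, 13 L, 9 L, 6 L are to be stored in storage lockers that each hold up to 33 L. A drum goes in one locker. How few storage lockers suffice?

Total = 25 + 13 + 13 + 12 + 10 + 9 + 8 + 7 + 6 + 5 + 5 + 4 = 117 L.
Lower bound: ⌈117/33⌉ = 4 storage lockers.
A packing using 4 storage lockers:
  locker 1: 25 + 8 = 33
  locker 2: 13 + 13 + 7 = 33
  locker 3: 12 + 10 + 9 = 31
  locker 4: 6 + 5 + 5 + 4 = 20
This matches the lower bound, so 4 is optimal.

4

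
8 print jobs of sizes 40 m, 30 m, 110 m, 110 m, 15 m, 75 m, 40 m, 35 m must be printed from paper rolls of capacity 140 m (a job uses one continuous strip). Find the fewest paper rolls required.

4

Total = 110 + 110 + 75 + 40 + 40 + 35 + 30 + 15 = 455 m.
Lower bound: ⌈455/140⌉ = 4 paper rolls.
A packing using 4 paper rolls:
  roll 1: 110 + 30 = 140
  roll 2: 110 + 15 = 125
  roll 3: 75 + 40 = 115
  roll 4: 40 + 35 = 75
This matches the lower bound, so 4 is optimal.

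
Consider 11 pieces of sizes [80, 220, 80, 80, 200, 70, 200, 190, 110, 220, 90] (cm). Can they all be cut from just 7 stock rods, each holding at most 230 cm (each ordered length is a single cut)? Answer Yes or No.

Total = 1540 cm; ⌈1540/230⌉ = 7.
The bound of 7 does not rule out 7, but exhaustive search shows no assignment into 7 stock rods of capacity 230 cm exists — the minimum is 8.

No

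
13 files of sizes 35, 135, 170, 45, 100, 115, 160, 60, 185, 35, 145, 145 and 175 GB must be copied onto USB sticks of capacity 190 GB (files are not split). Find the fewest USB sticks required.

9

Total = 185 + 175 + 170 + 160 + 145 + 145 + 135 + 115 + 100 + 60 + 45 + 35 + 35 = 1505 GB.
Lower bound: ⌈1505/190⌉ = 8 USB sticks.
Also, 9 files each exceed 95 GB, and no two of those can share a USB stick, so at least 9 USB sticks are needed.
A packing using 9 USB sticks:
  USB stick 1: 185 = 185
  USB stick 2: 175 = 175
  USB stick 3: 170 = 170
  USB stick 4: 160 = 160
  USB stick 5: 145 + 45 = 190
  USB stick 6: 145 + 35 = 180
  USB stick 7: 135 + 35 = 170
  USB stick 8: 115 + 60 = 175
  USB stick 9: 100 = 100
This matches the lower bound, so 9 is optimal.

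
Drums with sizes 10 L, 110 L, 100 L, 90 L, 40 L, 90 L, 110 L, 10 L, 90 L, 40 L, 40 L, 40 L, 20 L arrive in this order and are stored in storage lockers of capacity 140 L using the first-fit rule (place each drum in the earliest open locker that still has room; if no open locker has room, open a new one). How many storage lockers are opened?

6

  10 → locker 1 (new)  [load 10/140]
  110 → locker 1  [load 120/140]
  100 → locker 2 (new)  [load 100/140]
  90 → locker 3 (new)  [load 90/140]
  40 → locker 2  [load 140/140]
  90 → locker 4 (new)  [load 90/140]
  110 → locker 5 (new)  [load 110/140]
  10 → locker 1  [load 130/140]
  90 → locker 6 (new)  [load 90/140]
  40 → locker 3  [load 130/140]
  40 → locker 4  [load 130/140]
  40 → locker 6  [load 130/140]
  20 → locker 5  [load 130/140]
6 storage lockers opened.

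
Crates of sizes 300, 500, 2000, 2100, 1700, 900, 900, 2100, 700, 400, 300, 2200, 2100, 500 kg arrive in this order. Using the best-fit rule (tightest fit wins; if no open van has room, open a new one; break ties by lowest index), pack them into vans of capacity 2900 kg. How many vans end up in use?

  300 → van 1 (new)  [load 300/2900]
  500 → van 1  [load 800/2900]
  2000 → van 1  [load 2800/2900]
  2100 → van 2 (new)  [load 2100/2900]
  1700 → van 3 (new)  [load 1700/2900]
  900 → van 3  [load 2600/2900]
  900 → van 4 (new)  [load 900/2900]
  2100 → van 5 (new)  [load 2100/2900]
  700 → van 2  [load 2800/2900]
  400 → van 5  [load 2500/2900]
  300 → van 3  [load 2900/2900]
  2200 → van 6 (new)  [load 2200/2900]
  2100 → van 7 (new)  [load 2100/2900]
  500 → van 6  [load 2700/2900]
7 vans opened.

7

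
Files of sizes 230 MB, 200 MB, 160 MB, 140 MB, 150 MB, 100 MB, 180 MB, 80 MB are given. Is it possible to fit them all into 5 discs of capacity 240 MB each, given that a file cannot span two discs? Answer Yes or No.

No

Total = 1240 MB; ⌈1240/240⌉ = 6.
At least 6 discs are required, but only 5 are allowed.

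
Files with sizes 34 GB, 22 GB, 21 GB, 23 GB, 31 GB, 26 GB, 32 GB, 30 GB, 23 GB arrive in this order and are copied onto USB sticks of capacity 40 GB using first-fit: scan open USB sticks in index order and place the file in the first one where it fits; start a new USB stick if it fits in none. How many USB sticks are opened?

  34 → USB stick 1 (new)  [load 34/40]
  22 → USB stick 2 (new)  [load 22/40]
  21 → USB stick 3 (new)  [load 21/40]
  23 → USB stick 4 (new)  [load 23/40]
  31 → USB stick 5 (new)  [load 31/40]
  26 → USB stick 6 (new)  [load 26/40]
  32 → USB stick 7 (new)  [load 32/40]
  30 → USB stick 8 (new)  [load 30/40]
  23 → USB stick 9 (new)  [load 23/40]
9 USB sticks opened.

9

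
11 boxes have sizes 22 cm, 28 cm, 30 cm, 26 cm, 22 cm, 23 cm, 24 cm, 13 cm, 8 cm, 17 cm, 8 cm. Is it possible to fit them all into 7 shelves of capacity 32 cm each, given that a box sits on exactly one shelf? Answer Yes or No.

No

Total = 221 cm; ⌈221/32⌉ = 7.
8 boxes each exceed half the capacity and cannot share a shelf, forcing at least 8 shelves.
At least 8 shelves are required, but only 7 are allowed.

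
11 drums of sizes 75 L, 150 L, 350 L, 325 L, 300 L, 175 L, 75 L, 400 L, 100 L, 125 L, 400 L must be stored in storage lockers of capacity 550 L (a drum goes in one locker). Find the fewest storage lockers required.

Total = 400 + 400 + 350 + 325 + 300 + 175 + 150 + 125 + 100 + 75 + 75 = 2475 L.
Lower bound: ⌈2475/550⌉ = 5 storage lockers.
A packing using 5 storage lockers:
  locker 1: 400 + 150 = 550
  locker 2: 400 + 125 = 525
  locker 3: 350 + 175 = 525
  locker 4: 325 + 100 + 75 = 500
  locker 5: 300 + 75 = 375
This matches the lower bound, so 5 is optimal.

5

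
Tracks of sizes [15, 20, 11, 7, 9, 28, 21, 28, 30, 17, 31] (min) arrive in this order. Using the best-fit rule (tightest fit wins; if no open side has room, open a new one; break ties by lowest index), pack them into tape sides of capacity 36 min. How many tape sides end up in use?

  15 → side 1 (new)  [load 15/36]
  20 → side 1  [load 35/36]
  11 → side 2 (new)  [load 11/36]
  7 → side 2  [load 18/36]
  9 → side 2  [load 27/36]
  28 → side 3 (new)  [load 28/36]
  21 → side 4 (new)  [load 21/36]
  28 → side 5 (new)  [load 28/36]
  30 → side 6 (new)  [load 30/36]
  17 → side 7 (new)  [load 17/36]
  31 → side 8 (new)  [load 31/36]
8 tape sides opened.

8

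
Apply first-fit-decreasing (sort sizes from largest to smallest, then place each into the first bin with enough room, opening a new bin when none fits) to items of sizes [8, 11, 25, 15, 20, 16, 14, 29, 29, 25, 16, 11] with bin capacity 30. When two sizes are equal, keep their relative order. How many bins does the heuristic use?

Sorted descending: 29, 29, 25, 25, 20, 16, 16, 15, 14, 11, 11, 8.
  29 → bin 1 (new)  [load 29/30]
  29 → bin 2 (new)  [load 29/30]
  25 → bin 3 (new)  [load 25/30]
  25 → bin 4 (new)  [load 25/30]
  20 → bin 5 (new)  [load 20/30]
  16 → bin 6 (new)  [load 16/30]
  16 → bin 7 (new)  [load 16/30]
  15 → bin 8 (new)  [load 15/30]
  14 → bin 6  [load 30/30]
  11 → bin 7  [load 27/30]
  11 → bin 8  [load 26/30]
  8 → bin 5  [load 28/30]
8 bins opened.

8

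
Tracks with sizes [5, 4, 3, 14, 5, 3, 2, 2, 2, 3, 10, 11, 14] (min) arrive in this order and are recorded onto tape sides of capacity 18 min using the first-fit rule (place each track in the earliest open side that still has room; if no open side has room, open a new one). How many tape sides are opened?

  5 → side 1 (new)  [load 5/18]
  4 → side 1  [load 9/18]
  3 → side 1  [load 12/18]
  14 → side 2 (new)  [load 14/18]
  5 → side 1  [load 17/18]
  3 → side 2  [load 17/18]
  2 → side 3 (new)  [load 2/18]
  2 → side 3  [load 4/18]
  2 → side 3  [load 6/18]
  3 → side 3  [load 9/18]
  10 → side 4 (new)  [load 10/18]
  11 → side 5 (new)  [load 11/18]
  14 → side 6 (new)  [load 14/18]
6 tape sides opened.

6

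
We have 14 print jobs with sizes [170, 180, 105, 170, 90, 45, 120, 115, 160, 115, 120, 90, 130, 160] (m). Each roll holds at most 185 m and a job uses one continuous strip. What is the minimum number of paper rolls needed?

12

Total = 180 + 170 + 170 + 160 + 160 + 130 + 120 + 120 + 115 + 115 + 105 + 90 + 90 + 45 = 1770 m.
Lower bound: ⌈1770/185⌉ = 10 paper rolls.
Also, 11 print jobs each exceed 185/2 m, and no two of those can share a roll, so at least 11 paper rolls are needed.
A packing using 12 paper rolls:
  roll 1: 180 = 180
  roll 2: 170 = 170
  roll 3: 170 = 170
  roll 4: 160 = 160
  roll 5: 160 = 160
  roll 6: 130 + 45 = 175
  roll 7: 120 = 120
  roll 8: 120 = 120
  roll 9: 115 = 115
  roll 10: 115 = 115
  roll 11: 105 = 105
  roll 12: 90 + 90 = 180
No arrangement into 11 paper rolls stays within capacity, so 12 is optimal.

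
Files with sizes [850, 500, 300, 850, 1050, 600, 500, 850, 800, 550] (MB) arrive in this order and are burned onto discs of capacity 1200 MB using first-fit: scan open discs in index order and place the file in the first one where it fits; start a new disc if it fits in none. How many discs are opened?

  850 → disc 1 (new)  [load 850/1200]
  500 → disc 2 (new)  [load 500/1200]
  300 → disc 1  [load 1150/1200]
  850 → disc 3 (new)  [load 850/1200]
  1050 → disc 4 (new)  [load 1050/1200]
  600 → disc 2  [load 1100/1200]
  500 → disc 5 (new)  [load 500/1200]
  850 → disc 6 (new)  [load 850/1200]
  800 → disc 7 (new)  [load 800/1200]
  550 → disc 5  [load 1050/1200]
7 discs opened.

7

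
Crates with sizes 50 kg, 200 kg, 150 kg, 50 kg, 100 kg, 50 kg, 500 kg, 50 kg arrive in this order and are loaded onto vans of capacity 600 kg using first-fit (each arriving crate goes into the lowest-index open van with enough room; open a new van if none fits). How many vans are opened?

2

  50 → van 1 (new)  [load 50/600]
  200 → van 1  [load 250/600]
  150 → van 1  [load 400/600]
  50 → van 1  [load 450/600]
  100 → van 1  [load 550/600]
  50 → van 1  [load 600/600]
  500 → van 2 (new)  [load 500/600]
  50 → van 2  [load 550/600]
2 vans opened.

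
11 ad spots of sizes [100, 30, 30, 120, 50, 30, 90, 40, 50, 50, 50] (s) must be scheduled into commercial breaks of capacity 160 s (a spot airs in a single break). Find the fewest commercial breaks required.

5

Total = 120 + 100 + 90 + 50 + 50 + 50 + 50 + 40 + 30 + 30 + 30 = 640 s.
Lower bound: ⌈640/160⌉ = 4 commercial breaks.
A packing using 5 commercial breaks:
  break 1: 120 + 40 = 160
  break 2: 100 + 50 = 150
  break 3: 90 + 50 = 140
  break 4: 50 + 50 + 30 + 30 = 160
  break 5: 30 = 30
No arrangement into 4 commercial breaks stays within capacity, so 5 is optimal.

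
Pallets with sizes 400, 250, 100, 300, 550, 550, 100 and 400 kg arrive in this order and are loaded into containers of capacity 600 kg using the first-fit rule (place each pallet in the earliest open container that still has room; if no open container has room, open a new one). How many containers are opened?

5

  400 → container 1 (new)  [load 400/600]
  250 → container 2 (new)  [load 250/600]
  100 → container 1  [load 500/600]
  300 → container 2  [load 550/600]
  550 → container 3 (new)  [load 550/600]
  550 → container 4 (new)  [load 550/600]
  100 → container 1  [load 600/600]
  400 → container 5 (new)  [load 400/600]
5 containers opened.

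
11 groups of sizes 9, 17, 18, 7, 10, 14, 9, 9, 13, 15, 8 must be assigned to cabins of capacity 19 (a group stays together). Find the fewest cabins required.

8

Total = 18 + 17 + 15 + 14 + 13 + 10 + 9 + 9 + 9 + 8 + 7 = 129.
Lower bound: ⌈129/19⌉ = 7 cabins.
A packing using 8 cabins:
  cabin 1: 18 = 18
  cabin 2: 17 = 17
  cabin 3: 15 = 15
  cabin 4: 14 = 14
  cabin 5: 13 = 13
  cabin 6: 10 + 9 = 19
  cabin 7: 9 + 9 = 18
  cabin 8: 8 + 7 = 15
No arrangement into 7 cabins stays within capacity, so 8 is optimal.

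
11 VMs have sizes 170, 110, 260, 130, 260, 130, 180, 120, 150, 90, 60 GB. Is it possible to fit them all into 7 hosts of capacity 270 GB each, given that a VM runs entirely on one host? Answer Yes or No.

Yes

A valid assignment using 7 hosts:
  host 1: 260 = 260
  host 2: 260 = 260
  host 3: 180 + 90 = 270
  host 4: 170 + 60 = 230
  host 5: 150 + 120 = 270
  host 6: 130 + 130 = 260
  host 7: 110 = 110
Every load is within 270 GB, so 7 hosts suffice.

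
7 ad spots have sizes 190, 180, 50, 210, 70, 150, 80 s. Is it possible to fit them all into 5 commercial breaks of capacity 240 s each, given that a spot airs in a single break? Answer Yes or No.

Yes

A valid assignment using 5 commercial breaks:
  break 1: 210 = 210
  break 2: 190 + 50 = 240
  break 3: 180 = 180
  break 4: 150 + 80 = 230
  break 5: 70 = 70
Every load is within 240 s, so 5 commercial breaks suffice.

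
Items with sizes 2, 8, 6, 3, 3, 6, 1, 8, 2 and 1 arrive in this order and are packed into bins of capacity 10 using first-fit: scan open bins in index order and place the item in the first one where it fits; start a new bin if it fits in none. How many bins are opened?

4

  2 → bin 1 (new)  [load 2/10]
  8 → bin 1  [load 10/10]
  6 → bin 2 (new)  [load 6/10]
  3 → bin 2  [load 9/10]
  3 → bin 3 (new)  [load 3/10]
  6 → bin 3  [load 9/10]
  1 → bin 2  [load 10/10]
  8 → bin 4 (new)  [load 8/10]
  2 → bin 4  [load 10/10]
  1 → bin 3  [load 10/10]
4 bins opened.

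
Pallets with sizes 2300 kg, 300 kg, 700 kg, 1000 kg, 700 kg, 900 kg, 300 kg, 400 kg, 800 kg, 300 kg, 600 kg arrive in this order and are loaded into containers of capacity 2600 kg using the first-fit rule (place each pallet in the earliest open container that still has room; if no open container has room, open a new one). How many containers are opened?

4

  2300 → container 1 (new)  [load 2300/2600]
  300 → container 1  [load 2600/2600]
  700 → container 2 (new)  [load 700/2600]
  1000 → container 2  [load 1700/2600]
  700 → container 2  [load 2400/2600]
  900 → container 3 (new)  [load 900/2600]
  300 → container 3  [load 1200/2600]
  400 → container 3  [load 1600/2600]
  800 → container 3  [load 2400/2600]
  300 → container 4 (new)  [load 300/2600]
  600 → container 4  [load 900/2600]
4 containers opened.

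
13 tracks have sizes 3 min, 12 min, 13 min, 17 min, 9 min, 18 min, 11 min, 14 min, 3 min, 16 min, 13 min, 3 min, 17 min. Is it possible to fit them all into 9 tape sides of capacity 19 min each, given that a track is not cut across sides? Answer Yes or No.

Total = 149 min; ⌈149/19⌉ = 8.
9 tracks each exceed half the capacity and cannot share a side, forcing at least 9 tape sides.
The bound of 9 does not rule out 9, but exhaustive search shows no assignment into 9 tape sides of capacity 19 min exists — the minimum is 10.

No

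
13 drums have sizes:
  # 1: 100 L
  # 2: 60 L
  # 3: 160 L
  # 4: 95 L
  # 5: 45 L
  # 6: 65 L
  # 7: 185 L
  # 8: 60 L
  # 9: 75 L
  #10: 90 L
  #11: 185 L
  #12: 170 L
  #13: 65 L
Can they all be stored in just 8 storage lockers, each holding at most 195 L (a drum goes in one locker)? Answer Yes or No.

Yes

A valid assignment using 8 storage lockers:
  locker 1: 185 = 185
  locker 2: 185 = 185
  locker 3: 170 = 170
  locker 4: 160 = 160
  locker 5: 100 + 95 = 195
  locker 6: 90 + 75 = 165
  locker 7: 65 + 65 + 60 = 190
  locker 8: 60 + 45 = 105
Every load is within 195 L, so 8 storage lockers suffice.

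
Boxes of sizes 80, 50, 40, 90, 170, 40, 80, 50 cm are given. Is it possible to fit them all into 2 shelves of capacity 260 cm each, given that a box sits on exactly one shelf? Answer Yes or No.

Total = 600 cm; ⌈600/260⌉ = 3.
At least 3 shelves are required, but only 2 are allowed.

No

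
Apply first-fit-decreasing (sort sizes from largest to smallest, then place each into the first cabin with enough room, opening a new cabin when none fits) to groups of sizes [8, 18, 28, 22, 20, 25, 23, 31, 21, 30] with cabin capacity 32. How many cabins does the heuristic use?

Sorted descending: 31, 30, 28, 25, 23, 22, 21, 20, 18, 8.
  31 → cabin 1 (new)  [load 31/32]
  30 → cabin 2 (new)  [load 30/32]
  28 → cabin 3 (new)  [load 28/32]
  25 → cabin 4 (new)  [load 25/32]
  23 → cabin 5 (new)  [load 23/32]
  22 → cabin 6 (new)  [load 22/32]
  21 → cabin 7 (new)  [load 21/32]
  20 → cabin 8 (new)  [load 20/32]
  18 → cabin 9 (new)  [load 18/32]
  8 → cabin 5  [load 31/32]
9 cabins opened.

9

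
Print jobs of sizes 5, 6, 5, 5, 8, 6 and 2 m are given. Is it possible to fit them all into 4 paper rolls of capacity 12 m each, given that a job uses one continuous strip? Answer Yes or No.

Yes

A valid assignment using 4 paper rolls:
  roll 1: 8 + 2 = 10
  roll 2: 6 + 6 = 12
  roll 3: 5 + 5 = 10
  roll 4: 5 = 5
Every load is within 12 m, so 4 paper rolls suffice.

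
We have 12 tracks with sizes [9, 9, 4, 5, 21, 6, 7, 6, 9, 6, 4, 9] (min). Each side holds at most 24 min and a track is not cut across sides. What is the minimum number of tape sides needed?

5

Total = 21 + 9 + 9 + 9 + 9 + 7 + 6 + 6 + 6 + 5 + 4 + 4 = 95 min.
Lower bound: ⌈95/24⌉ = 4 tape sides.
A packing using 5 tape sides:
  side 1: 21 = 21
  side 2: 9 + 9 + 6 = 24
  side 3: 9 + 9 + 6 = 24
  side 4: 7 + 6 + 5 + 4 = 22
  side 5: 4 = 4
No arrangement into 4 tape sides stays within capacity, so 5 is optimal.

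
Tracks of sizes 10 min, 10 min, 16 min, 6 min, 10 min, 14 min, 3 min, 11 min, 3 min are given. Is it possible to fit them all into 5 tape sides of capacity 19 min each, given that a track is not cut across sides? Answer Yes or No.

Total = 83 min; ⌈83/19⌉ = 5.
6 tracks each exceed half the capacity and cannot share a side, forcing at least 6 tape sides.
At least 6 tape sides are required, but only 5 are allowed.

No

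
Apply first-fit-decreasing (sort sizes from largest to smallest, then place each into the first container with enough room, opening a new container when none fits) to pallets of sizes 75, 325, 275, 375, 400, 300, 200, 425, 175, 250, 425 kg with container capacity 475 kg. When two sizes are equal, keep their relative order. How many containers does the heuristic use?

Sorted descending: 425, 425, 400, 375, 325, 300, 275, 250, 200, 175, 75.
  425 → container 1 (new)  [load 425/475]
  425 → container 2 (new)  [load 425/475]
  400 → container 3 (new)  [load 400/475]
  375 → container 4 (new)  [load 375/475]
  325 → container 5 (new)  [load 325/475]
  300 → container 6 (new)  [load 300/475]
  275 → container 7 (new)  [load 275/475]
  250 → container 8 (new)  [load 250/475]
  200 → container 7  [load 475/475]
  175 → container 6  [load 475/475]
  75 → container 3  [load 475/475]
8 containers opened.

8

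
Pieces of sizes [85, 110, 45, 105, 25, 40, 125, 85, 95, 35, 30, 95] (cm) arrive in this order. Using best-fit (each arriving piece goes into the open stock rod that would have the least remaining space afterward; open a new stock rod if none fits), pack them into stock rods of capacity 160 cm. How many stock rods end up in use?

7

  85 → stock rod 1 (new)  [load 85/160]
  110 → stock rod 2 (new)  [load 110/160]
  45 → stock rod 2  [load 155/160]
  105 → stock rod 3 (new)  [load 105/160]
  25 → stock rod 3  [load 130/160]
  40 → stock rod 1  [load 125/160]
  125 → stock rod 4 (new)  [load 125/160]
  85 → stock rod 5 (new)  [load 85/160]
  95 → stock rod 6 (new)  [load 95/160]
  35 → stock rod 1  [load 160/160]
  30 → stock rod 3  [load 160/160]
  95 → stock rod 7 (new)  [load 95/160]
7 stock rods opened.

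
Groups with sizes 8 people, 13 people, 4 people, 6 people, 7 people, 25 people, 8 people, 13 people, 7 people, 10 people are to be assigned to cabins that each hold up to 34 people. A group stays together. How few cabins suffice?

Total = 25 + 13 + 13 + 10 + 8 + 8 + 7 + 7 + 6 + 4 = 101 people.
Lower bound: ⌈101/34⌉ = 3 cabins.
A packing using 3 cabins:
  cabin 1: 25 + 8 = 33
  cabin 2: 13 + 13 + 8 = 34
  cabin 3: 10 + 7 + 7 + 6 + 4 = 34
This matches the lower bound, so 3 is optimal.

3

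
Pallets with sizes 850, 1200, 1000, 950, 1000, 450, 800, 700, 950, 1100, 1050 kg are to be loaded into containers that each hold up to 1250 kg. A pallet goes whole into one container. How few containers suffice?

10

Total = 1200 + 1100 + 1050 + 1000 + 1000 + 950 + 950 + 850 + 800 + 700 + 450 = 10050 kg.
Lower bound: ⌈10050/1250⌉ = 9 containers.
Also, 10 pallets each exceed 625 kg, and no two of those can share a container, so at least 10 containers are needed.
A packing using 10 containers:
  container 1: 1200 = 1200
  container 2: 1100 = 1100
  container 3: 1050 = 1050
  container 4: 1000 = 1000
  container 5: 1000 = 1000
  container 6: 950 = 950
  container 7: 950 = 950
  container 8: 850 = 850
  container 9: 800 + 450 = 1250
  container 10: 700 = 700
This matches the lower bound, so 10 is optimal.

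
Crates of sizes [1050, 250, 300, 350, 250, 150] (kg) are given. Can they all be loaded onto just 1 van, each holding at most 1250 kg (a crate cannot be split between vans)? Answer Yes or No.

Total = 2350 kg; ⌈2350/1250⌉ = 2.
At least 2 vans are required, but only 1 is allowed.

No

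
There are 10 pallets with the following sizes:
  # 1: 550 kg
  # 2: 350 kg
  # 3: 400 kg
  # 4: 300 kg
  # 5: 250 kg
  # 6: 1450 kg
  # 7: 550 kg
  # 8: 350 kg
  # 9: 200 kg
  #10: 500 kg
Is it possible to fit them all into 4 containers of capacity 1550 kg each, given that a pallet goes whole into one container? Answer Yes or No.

A valid assignment using 4 containers:
  container 1: 1450 = 1450
  container 2: 550 + 550 + 400 = 1500
  container 3: 500 + 350 + 350 + 300 = 1500
  container 4: 250 + 200 = 450
Every load is within 1550 kg, so 4 containers suffice.

Yes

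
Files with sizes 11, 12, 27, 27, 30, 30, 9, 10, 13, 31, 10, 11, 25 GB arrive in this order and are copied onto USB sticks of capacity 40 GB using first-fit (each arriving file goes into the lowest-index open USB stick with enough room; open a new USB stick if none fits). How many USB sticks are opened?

  11 → USB stick 1 (new)  [load 11/40]
  12 → USB stick 1  [load 23/40]
  27 → USB stick 2 (new)  [load 27/40]
  27 → USB stick 3 (new)  [load 27/40]
  30 → USB stick 4 (new)  [load 30/40]
  30 → USB stick 5 (new)  [load 30/40]
  9 → USB stick 1  [load 32/40]
  10 → USB stick 2  [load 37/40]
  13 → USB stick 3  [load 40/40]
  31 → USB stick 6 (new)  [load 31/40]
  10 → USB stick 4  [load 40/40]
  11 → USB stick 7 (new)  [load 11/40]
  25 → USB stick 7  [load 36/40]
7 USB sticks opened.

7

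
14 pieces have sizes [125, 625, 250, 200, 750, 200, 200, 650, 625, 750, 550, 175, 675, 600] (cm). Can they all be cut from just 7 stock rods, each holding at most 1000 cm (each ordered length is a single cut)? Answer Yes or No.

Total = 6375 cm; ⌈6375/1000⌉ = 7.
8 pieces each exceed half the capacity and cannot share a stock rod, forcing at least 8 stock rods.
At least 8 stock rods are required, but only 7 are allowed.

No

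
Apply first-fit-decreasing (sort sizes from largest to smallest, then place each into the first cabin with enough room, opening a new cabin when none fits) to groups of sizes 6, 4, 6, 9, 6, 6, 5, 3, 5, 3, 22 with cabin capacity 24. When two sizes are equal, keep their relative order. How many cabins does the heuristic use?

Sorted descending: 22, 9, 6, 6, 6, 6, 5, 5, 4, 3, 3.
  22 → cabin 1 (new)  [load 22/24]
  9 → cabin 2 (new)  [load 9/24]
  6 → cabin 2  [load 15/24]
  6 → cabin 2  [load 21/24]
  6 → cabin 3 (new)  [load 6/24]
  6 → cabin 3  [load 12/24]
  5 → cabin 3  [load 17/24]
  5 → cabin 3  [load 22/24]
  4 → cabin 4 (new)  [load 4/24]
  3 → cabin 2  [load 24/24]
  3 → cabin 4  [load 7/24]
4 cabins opened.

4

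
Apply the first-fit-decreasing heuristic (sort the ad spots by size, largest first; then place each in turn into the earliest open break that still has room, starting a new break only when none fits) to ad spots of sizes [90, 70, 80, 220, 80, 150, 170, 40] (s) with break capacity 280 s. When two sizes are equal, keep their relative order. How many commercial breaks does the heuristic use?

4

Sorted descending: 220, 170, 150, 90, 80, 80, 70, 40.
  220 → break 1 (new)  [load 220/280]
  170 → break 2 (new)  [load 170/280]
  150 → break 3 (new)  [load 150/280]
  90 → break 2  [load 260/280]
  80 → break 3  [load 230/280]
  80 → break 4 (new)  [load 80/280]
  70 → break 4  [load 150/280]
  40 → break 1  [load 260/280]
4 commercial breaks opened.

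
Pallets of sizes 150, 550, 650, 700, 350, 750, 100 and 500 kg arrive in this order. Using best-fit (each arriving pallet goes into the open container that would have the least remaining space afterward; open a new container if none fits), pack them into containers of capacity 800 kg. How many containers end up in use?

  150 → container 1 (new)  [load 150/800]
  550 → container 1  [load 700/800]
  650 → container 2 (new)  [load 650/800]
  700 → container 3 (new)  [load 700/800]
  350 → container 4 (new)  [load 350/800]
  750 → container 5 (new)  [load 750/800]
  100 → container 1  [load 800/800]
  500 → container 6 (new)  [load 500/800]
6 containers opened.

6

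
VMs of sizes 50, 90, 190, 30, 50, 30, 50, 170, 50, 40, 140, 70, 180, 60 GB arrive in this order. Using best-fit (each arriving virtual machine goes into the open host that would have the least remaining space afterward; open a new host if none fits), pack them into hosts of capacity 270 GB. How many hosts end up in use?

5

  50 → host 1 (new)  [load 50/270]
  90 → host 1  [load 140/270]
  190 → host 2 (new)  [load 190/270]
  30 → host 2  [load 220/270]
  50 → host 2  [load 270/270]
  30 → host 1  [load 170/270]
  50 → host 1  [load 220/270]
  170 → host 3 (new)  [load 170/270]
  50 → host 1  [load 270/270]
  40 → host 3  [load 210/270]
  140 → host 4 (new)  [load 140/270]
  70 → host 4  [load 210/270]
  180 → host 5 (new)  [load 180/270]
  60 → host 3  [load 270/270]
5 hosts opened.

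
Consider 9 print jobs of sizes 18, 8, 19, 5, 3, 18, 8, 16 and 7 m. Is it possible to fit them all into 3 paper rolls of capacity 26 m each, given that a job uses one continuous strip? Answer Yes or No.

No

Total = 102 m; ⌈102/26⌉ = 4.
At least 4 paper rolls are required, but only 3 are allowed.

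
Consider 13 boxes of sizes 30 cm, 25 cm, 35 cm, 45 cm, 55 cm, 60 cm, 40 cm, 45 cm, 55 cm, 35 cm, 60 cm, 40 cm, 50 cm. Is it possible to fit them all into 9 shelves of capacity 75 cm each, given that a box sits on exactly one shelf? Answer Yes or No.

A valid assignment using 9 shelves:
  shelf 1: 60 = 60
  shelf 2: 60 = 60
  shelf 3: 55 = 55
  shelf 4: 55 = 55
  shelf 5: 50 + 25 = 75
  shelf 6: 45 + 30 = 75
  shelf 7: 45 = 45
  shelf 8: 40 + 35 = 75
  shelf 9: 40 + 35 = 75
Every load is within 75 cm, so 9 shelves suffice.

Yes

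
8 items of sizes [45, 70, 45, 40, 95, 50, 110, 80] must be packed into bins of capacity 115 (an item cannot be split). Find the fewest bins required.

Total = 110 + 95 + 80 + 70 + 50 + 45 + 45 + 40 = 535.
Lower bound: ⌈535/115⌉ = 5 bins.
A packing using 6 bins:
  bin 1: 110 = 110
  bin 2: 95 = 95
  bin 3: 80 = 80
  bin 4: 70 + 45 = 115
  bin 5: 50 + 45 = 95
  bin 6: 40 = 40
No arrangement into 5 bins stays within capacity, so 6 is optimal.

6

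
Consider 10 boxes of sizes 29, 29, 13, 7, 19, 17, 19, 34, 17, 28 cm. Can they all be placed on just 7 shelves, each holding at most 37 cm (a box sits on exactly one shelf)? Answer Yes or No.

Yes

A valid assignment using 7 shelves:
  shelf 1: 34 = 34
  shelf 2: 29 + 7 = 36
  shelf 3: 29 = 29
  shelf 4: 28 = 28
  shelf 5: 19 + 17 = 36
  shelf 6: 19 + 17 = 36
  shelf 7: 13 = 13
Every load is within 37 cm, so 7 shelves suffice.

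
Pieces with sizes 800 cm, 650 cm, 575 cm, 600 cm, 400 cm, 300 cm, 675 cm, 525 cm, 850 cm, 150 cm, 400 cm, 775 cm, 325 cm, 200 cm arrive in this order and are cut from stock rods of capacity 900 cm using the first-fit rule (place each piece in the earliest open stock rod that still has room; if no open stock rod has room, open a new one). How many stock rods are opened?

9

  800 → stock rod 1 (new)  [load 800/900]
  650 → stock rod 2 (new)  [load 650/900]
  575 → stock rod 3 (new)  [load 575/900]
  600 → stock rod 4 (new)  [load 600/900]
  400 → stock rod 5 (new)  [load 400/900]
  300 → stock rod 3  [load 875/900]
  675 → stock rod 6 (new)  [load 675/900]
  525 → stock rod 7 (new)  [load 525/900]
  850 → stock rod 8 (new)  [load 850/900]
  150 → stock rod 2  [load 800/900]
  400 → stock rod 5  [load 800/900]
  775 → stock rod 9 (new)  [load 775/900]
  325 → stock rod 7  [load 850/900]
  200 → stock rod 4  [load 800/900]
9 stock rods opened.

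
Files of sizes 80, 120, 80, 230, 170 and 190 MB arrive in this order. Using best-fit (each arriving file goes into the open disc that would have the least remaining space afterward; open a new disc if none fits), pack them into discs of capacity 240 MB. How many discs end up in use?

5

  80 → disc 1 (new)  [load 80/240]
  120 → disc 1  [load 200/240]
  80 → disc 2 (new)  [load 80/240]
  230 → disc 3 (new)  [load 230/240]
  170 → disc 4 (new)  [load 170/240]
  190 → disc 5 (new)  [load 190/240]
5 discs opened.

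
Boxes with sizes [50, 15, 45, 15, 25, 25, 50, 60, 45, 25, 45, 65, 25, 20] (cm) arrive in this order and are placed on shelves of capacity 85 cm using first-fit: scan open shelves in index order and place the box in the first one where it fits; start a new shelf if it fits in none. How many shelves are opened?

  50 → shelf 1 (new)  [load 50/85]
  15 → shelf 1  [load 65/85]
  45 → shelf 2 (new)  [load 45/85]
  15 → shelf 1  [load 80/85]
  25 → shelf 2  [load 70/85]
  25 → shelf 3 (new)  [load 25/85]
  50 → shelf 3  [load 75/85]
  60 → shelf 4 (new)  [load 60/85]
  45 → shelf 5 (new)  [load 45/85]
  25 → shelf 4  [load 85/85]
  45 → shelf 6 (new)  [load 45/85]
  65 → shelf 7 (new)  [load 65/85]
  25 → shelf 5  [load 70/85]
  20 → shelf 6  [load 65/85]
7 shelves opened.

7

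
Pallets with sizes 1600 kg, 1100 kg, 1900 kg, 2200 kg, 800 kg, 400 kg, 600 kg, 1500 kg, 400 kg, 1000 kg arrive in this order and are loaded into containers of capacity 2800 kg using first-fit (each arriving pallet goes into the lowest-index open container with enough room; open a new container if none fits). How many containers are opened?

  1600 → container 1 (new)  [load 1600/2800]
  1100 → container 1  [load 2700/2800]
  1900 → container 2 (new)  [load 1900/2800]
  2200 → container 3 (new)  [load 2200/2800]
  800 → container 2  [load 2700/2800]
  400 → container 3  [load 2600/2800]
  600 → container 4 (new)  [load 600/2800]
  1500 → container 4  [load 2100/2800]
  400 → container 4  [load 2500/2800]
  1000 → container 5 (new)  [load 1000/2800]
5 containers opened.

5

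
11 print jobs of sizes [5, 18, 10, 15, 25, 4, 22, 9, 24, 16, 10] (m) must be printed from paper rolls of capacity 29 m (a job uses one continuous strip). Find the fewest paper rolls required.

Total = 25 + 24 + 22 + 18 + 16 + 15 + 10 + 10 + 9 + 5 + 4 = 158 m.
Lower bound: ⌈158/29⌉ = 6 paper rolls.
A packing using 6 paper rolls:
  roll 1: 25 + 4 = 29
  roll 2: 24 + 5 = 29
  roll 3: 22 = 22
  roll 4: 18 + 10 = 28
  roll 5: 16 + 10 = 26
  roll 6: 15 + 9 = 24
This matches the lower bound, so 6 is optimal.

6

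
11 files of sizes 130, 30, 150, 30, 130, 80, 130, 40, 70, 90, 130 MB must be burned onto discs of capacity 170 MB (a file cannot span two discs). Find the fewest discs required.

7

Total = 150 + 130 + 130 + 130 + 130 + 90 + 80 + 70 + 40 + 30 + 30 = 1010 MB.
Lower bound: ⌈1010/170⌉ = 6 discs.
A packing using 7 discs:
  disc 1: 150 = 150
  disc 2: 130 + 40 = 170
  disc 3: 130 + 30 = 160
  disc 4: 130 + 30 = 160
  disc 5: 130 = 130
  disc 6: 90 + 80 = 170
  disc 7: 70 = 70
No arrangement into 6 discs stays within capacity, so 7 is optimal.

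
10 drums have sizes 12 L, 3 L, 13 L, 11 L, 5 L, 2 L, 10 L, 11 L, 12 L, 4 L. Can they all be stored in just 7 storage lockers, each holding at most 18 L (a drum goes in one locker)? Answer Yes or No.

A valid assignment using 6 storage lockers:
  locker 1: 13 + 5 = 18
  locker 2: 12 + 4 + 2 = 18
  locker 3: 12 + 3 = 15
  locker 4: 11 = 11
  locker 5: 11 = 11
  locker 6: 10 = 10
That uses only 6 ≤ 7, so 7 storage lockers are enough.

Yes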